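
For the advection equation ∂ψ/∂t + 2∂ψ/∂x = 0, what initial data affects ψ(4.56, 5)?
A single point: x = -5.44. The characteristic through (4.56, 5) is x - 2t = const, so x = 4.56 - 2·5 = -5.44.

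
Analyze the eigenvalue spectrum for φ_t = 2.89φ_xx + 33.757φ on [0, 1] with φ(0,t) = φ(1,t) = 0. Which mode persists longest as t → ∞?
Eigenvalues: λₙ = 2.89n²π²/1² - 33.757.
First three modes:
  n=1: λ₁ = 2.89π² - 33.757 ≈ -5.234
  n=2: λ₂ = 11.56π² - 33.757 ≈ 80.336
  n=3: λ₃ = 26.01π² - 33.757 ≈ 222.951
Since 2.89π² ≈ 28.523 < 33.757, λ₁ < 0.
The n=1 mode grows fastest (−λₙ is largest for n=1) → dominates.
Asymptotic: φ ~ c₁ sin(πx/1) e^{5.234t} (exponential growth at rate −λ₁ ≈ 5.234).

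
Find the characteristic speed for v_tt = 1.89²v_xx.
Speed = 1.89. Information travels along characteristics x = x₀ ± 1.89t.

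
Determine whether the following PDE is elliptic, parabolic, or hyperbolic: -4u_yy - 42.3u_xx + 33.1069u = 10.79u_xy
Rewriting in standard form: -42.3u_xx - 10.79u_xy - 4u_yy + 33.1069u = 0. Coefficients: A = -42.3, B = -10.79, C = -4. B² - 4AC = -560.3759, which is negative, so the equation is elliptic.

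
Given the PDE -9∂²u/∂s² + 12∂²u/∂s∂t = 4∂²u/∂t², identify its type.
Rewriting in standard form: -9∂²u/∂s² + 12∂²u/∂s∂t - 4∂²u/∂t² = 0. The second-order coefficients are A = -9, B = 12, C = -4. Since B² - 4AC = 0 = 0, this is a parabolic PDE.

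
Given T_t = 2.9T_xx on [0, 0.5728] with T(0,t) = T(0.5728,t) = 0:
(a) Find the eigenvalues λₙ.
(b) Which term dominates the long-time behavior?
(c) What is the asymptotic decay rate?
Eigenvalues: λₙ = 2.9n²π²/0.5728².
First three modes:
  n=1: λ₁ = 2.9π²/0.5728² ≈ 87.235
  n=2: λ₂ = 11.6π²/0.5728² ≈ 348.941 (4× faster decay)
  n=3: λ₃ = 26.1π²/0.5728² ≈ 785.117 (9× faster decay)
As t → ∞, higher modes decay exponentially faster. The n=1 mode dominates: T ~ c₁ sin(πx/0.5728) e^{-λ₁t}.
Decay rate: λ₁ = 2.9π²/0.5728² ≈ 87.235.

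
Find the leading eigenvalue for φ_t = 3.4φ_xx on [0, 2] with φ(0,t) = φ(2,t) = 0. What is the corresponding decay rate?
Eigenvalues: λₙ = 3.4n²π²/2².
First three modes:
  n=1: λ₁ = 3.4π²/2² ≈ 8.389
  n=2: λ₂ = 13.6π²/2² ≈ 33.557 (4× faster decay)
  n=3: λ₃ = 30.6π²/2² ≈ 75.502 (9× faster decay)
As t → ∞, higher modes decay exponentially faster. The n=1 mode dominates: φ ~ c₁ sin(πx/2) e^{-λ₁t}.
Decay rate: λ₁ = 3.4π²/2² ≈ 8.389.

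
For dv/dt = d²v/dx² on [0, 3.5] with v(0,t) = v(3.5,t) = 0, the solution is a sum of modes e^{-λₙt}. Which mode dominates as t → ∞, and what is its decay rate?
Eigenvalues: λₙ = n²π²/3.5².
First three modes:
  n=1: λ₁ = π²/3.5² ≈ 0.806
  n=2: λ₂ = 4π²/3.5² ≈ 3.223 (4× faster decay)
  n=3: λ₃ = 9π²/3.5² ≈ 7.251 (9× faster decay)
As t → ∞, higher modes decay exponentially faster. The n=1 mode dominates: v ~ c₁ sin(πx/3.5) e^{-λ₁t}.
Decay rate: λ₁ = π²/3.5² ≈ 0.806.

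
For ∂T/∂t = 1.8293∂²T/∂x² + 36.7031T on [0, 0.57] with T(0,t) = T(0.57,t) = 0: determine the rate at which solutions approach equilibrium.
Eigenvalues: λₙ = 1.8293n²π²/0.57² - 36.7031.
First three modes:
  n=1: λ₁ = 1.8293π²/0.57² - 36.7031 ≈ 18.866
  n=2: λ₂ = 7.3172π²/0.57² - 36.7031 ≈ 185.574
  n=3: λ₃ = 16.4637π²/0.57² - 36.7031 ≈ 463.421
Since 1.8293π²/0.57² ≈ 55.569 > 36.7031, all λₙ > 0.
The n=1 mode decays slowest → dominates as t → ∞.
Asymptotic: T ~ c₁ sin(πx/0.57) e^{-λ₁t} with decay rate λ₁ ≈ 18.866.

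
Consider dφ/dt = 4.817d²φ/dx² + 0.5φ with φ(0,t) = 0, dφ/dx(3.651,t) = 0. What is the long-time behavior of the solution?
As t → ∞, φ → 0. Diffusion dominates reaction (r=0.5 < κπ²/(4L²)≈0.89); solution decays.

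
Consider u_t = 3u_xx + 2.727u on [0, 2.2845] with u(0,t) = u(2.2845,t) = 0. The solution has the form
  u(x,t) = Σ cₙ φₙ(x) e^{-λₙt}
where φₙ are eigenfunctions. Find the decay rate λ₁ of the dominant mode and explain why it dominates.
Eigenvalues: λₙ = 3n²π²/2.2845² - 2.727.
First three modes:
  n=1: λ₁ = 3π²/2.2845² - 2.727 ≈ 2.946
  n=2: λ₂ = 12π²/2.2845² - 2.727 ≈ 19.966
  n=3: λ₃ = 27π²/2.2845² - 2.727 ≈ 48.333
Since 3π²/2.2845² ≈ 5.673 > 2.727, all λₙ > 0.
The n=1 mode decays slowest → dominates as t → ∞.
Asymptotic: u ~ c₁ sin(πx/2.2845) e^{-λ₁t} with decay rate λ₁ ≈ 2.946.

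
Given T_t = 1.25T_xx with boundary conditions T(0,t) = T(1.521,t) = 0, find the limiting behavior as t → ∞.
T → 0. Heat diffuses out through both boundaries.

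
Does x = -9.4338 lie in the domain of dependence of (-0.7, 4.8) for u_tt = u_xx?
No. The domain of dependence is [-5.5, 4.1], and -9.4338 is outside this interval.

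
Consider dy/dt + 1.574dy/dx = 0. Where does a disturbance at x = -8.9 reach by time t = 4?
At x = -2.604. The characteristic carries data from (-8.9, 0) to (-2.604, 4).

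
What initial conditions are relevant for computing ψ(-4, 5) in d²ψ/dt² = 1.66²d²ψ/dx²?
Domain of dependence: [-12.3, 4.3]. Signals travel at speed 1.66, so data within |x - -4| ≤ 1.66·5 = 8.3 can reach the point.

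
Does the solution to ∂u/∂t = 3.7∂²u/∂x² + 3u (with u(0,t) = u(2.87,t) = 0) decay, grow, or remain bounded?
u → 0. Diffusion dominates reaction (r=3 < κπ²/L²≈4.43); solution decays.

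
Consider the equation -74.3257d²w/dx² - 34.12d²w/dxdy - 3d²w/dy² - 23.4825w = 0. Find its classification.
Hyperbolic. (A = -74.3257, B = -34.12, C = -3 gives B² - 4AC = 272.266.)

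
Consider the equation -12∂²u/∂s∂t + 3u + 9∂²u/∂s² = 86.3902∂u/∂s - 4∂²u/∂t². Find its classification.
Rewriting in standard form: 9∂²u/∂s² - 12∂²u/∂s∂t + 4∂²u/∂t² - 86.3902∂u/∂s + 3u = 0. Parabolic. (A = 9, B = -12, C = 4 gives B² - 4AC = 0.)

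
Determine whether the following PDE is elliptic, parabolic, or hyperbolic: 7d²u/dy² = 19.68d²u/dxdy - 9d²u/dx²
Rewriting in standard form: 9d²u/dx² - 19.68d²u/dxdy + 7d²u/dy² = 0. Coefficients: A = 9, B = -19.68, C = 7. B² - 4AC = 135.3024, which is positive, so the equation is hyperbolic.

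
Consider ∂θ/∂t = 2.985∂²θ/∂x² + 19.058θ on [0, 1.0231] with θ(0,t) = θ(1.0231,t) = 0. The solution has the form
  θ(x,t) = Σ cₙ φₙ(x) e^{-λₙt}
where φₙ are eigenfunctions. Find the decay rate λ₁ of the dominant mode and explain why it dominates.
Eigenvalues: λₙ = 2.985n²π²/1.0231² - 19.058.
First three modes:
  n=1: λ₁ = 2.985π²/1.0231² - 19.058 ≈ 9.087
  n=2: λ₂ = 11.94π²/1.0231² - 19.058 ≈ 93.524
  n=3: λ₃ = 26.865π²/1.0231² - 19.058 ≈ 234.251
Since 2.985π²/1.0231² ≈ 28.145 > 19.058, all λₙ > 0.
The n=1 mode decays slowest → dominates as t → ∞.
Asymptotic: θ ~ c₁ sin(πx/1.0231) e^{-λ₁t} with decay rate λ₁ ≈ 9.087.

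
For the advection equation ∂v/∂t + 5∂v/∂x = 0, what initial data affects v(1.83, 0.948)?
A single point: x = -2.91. The characteristic through (1.83, 0.948) is x - 5t = const, so x = 1.83 - 5·0.948 = -2.91.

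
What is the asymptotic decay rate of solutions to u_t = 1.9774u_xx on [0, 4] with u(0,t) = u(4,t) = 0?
Eigenvalues: λₙ = 1.9774n²π²/4².
First three modes:
  n=1: λ₁ = 1.9774π²/4² ≈ 1.22
  n=2: λ₂ = 7.9096π²/4² ≈ 4.879 (4× faster decay)
  n=3: λ₃ = 17.7966π²/4² ≈ 10.978 (9× faster decay)
As t → ∞, higher modes decay exponentially faster. The n=1 mode dominates: u ~ c₁ sin(πx/4) e^{-λ₁t}.
Decay rate: λ₁ = 1.9774π²/4² ≈ 1.22.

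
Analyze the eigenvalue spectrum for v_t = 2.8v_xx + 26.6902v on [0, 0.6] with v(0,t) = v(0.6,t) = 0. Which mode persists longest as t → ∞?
Eigenvalues: λₙ = 2.8n²π²/0.6² - 26.6902.
First three modes:
  n=1: λ₁ = 2.8π²/0.6² - 26.6902 ≈ 50.073
  n=2: λ₂ = 11.2π²/0.6² - 26.6902 ≈ 280.364
  n=3: λ₃ = 25.2π²/0.6² - 26.6902 ≈ 664.182
Since 2.8π²/0.6² ≈ 76.764 > 26.6902, all λₙ > 0.
The n=1 mode decays slowest → dominates as t → ∞.
Asymptotic: v ~ c₁ sin(πx/0.6) e^{-λ₁t} with decay rate λ₁ ≈ 50.073.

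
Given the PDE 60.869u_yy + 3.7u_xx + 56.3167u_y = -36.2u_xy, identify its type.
Rewriting in standard form: 3.7u_xx + 36.2u_xy + 60.869u_yy + 56.3167u_y = 0. The second-order coefficients are A = 3.7, B = 36.2, C = 60.869. Since B² - 4AC = 409.5788 > 0, this is a hyperbolic PDE.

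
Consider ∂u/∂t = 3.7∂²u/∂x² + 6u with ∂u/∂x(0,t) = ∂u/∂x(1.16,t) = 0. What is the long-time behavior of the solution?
As t → ∞, u grows unboundedly. With Neumann BCs the constant mode has diffusion eigenvalue 0, so any r > 0 makes it grow like e^(6t); solution grows exponentially.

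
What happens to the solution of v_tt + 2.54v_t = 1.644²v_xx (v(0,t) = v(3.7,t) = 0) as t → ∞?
v → 0. Damping (γ=2.54) dissipates energy; oscillations decay exponentially.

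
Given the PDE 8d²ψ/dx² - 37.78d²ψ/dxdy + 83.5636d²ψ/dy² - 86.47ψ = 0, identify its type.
The second-order coefficients are A = 8, B = -37.78, C = 83.5636. Since B² - 4AC = -1246.7068 < 0, this is an elliptic PDE.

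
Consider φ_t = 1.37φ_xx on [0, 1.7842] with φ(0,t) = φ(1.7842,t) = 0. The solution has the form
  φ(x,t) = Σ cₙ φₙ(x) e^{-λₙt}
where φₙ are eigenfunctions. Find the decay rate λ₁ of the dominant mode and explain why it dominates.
Eigenvalues: λₙ = 1.37n²π²/1.7842².
First three modes:
  n=1: λ₁ = 1.37π²/1.7842² ≈ 4.247
  n=2: λ₂ = 5.48π²/1.7842² ≈ 16.99 (4× faster decay)
  n=3: λ₃ = 12.33π²/1.7842² ≈ 38.227 (9× faster decay)
As t → ∞, higher modes decay exponentially faster. The n=1 mode dominates: φ ~ c₁ sin(πx/1.7842) e^{-λ₁t}.
Decay rate: λ₁ = 1.37π²/1.7842² ≈ 4.247.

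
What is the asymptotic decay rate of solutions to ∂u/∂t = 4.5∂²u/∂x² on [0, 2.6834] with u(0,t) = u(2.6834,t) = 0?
Eigenvalues: λₙ = 4.5n²π²/2.6834².
First three modes:
  n=1: λ₁ = 4.5π²/2.6834² ≈ 6.168
  n=2: λ₂ = 18π²/2.6834² ≈ 24.672 (4× faster decay)
  n=3: λ₃ = 40.5π²/2.6834² ≈ 55.512 (9× faster decay)
As t → ∞, higher modes decay exponentially faster. The n=1 mode dominates: u ~ c₁ sin(πx/2.6834) e^{-λ₁t}.
Decay rate: λ₁ = 4.5π²/2.6834² ≈ 6.168.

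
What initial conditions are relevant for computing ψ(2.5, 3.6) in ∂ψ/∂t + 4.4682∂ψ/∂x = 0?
A single point: x = -13.58552. The characteristic through (2.5, 3.6) is x - 4.4682t = const, so x = 2.5 - 4.4682·3.6 = -13.58552.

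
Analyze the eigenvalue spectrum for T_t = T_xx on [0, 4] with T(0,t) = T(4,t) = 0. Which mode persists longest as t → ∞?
Eigenvalues: λₙ = n²π²/4².
First three modes:
  n=1: λ₁ = π²/4² ≈ 0.617
  n=2: λ₂ = 4π²/4² ≈ 2.467 (4× faster decay)
  n=3: λ₃ = 9π²/4² ≈ 5.552 (9× faster decay)
As t → ∞, higher modes decay exponentially faster. The n=1 mode dominates: T ~ c₁ sin(πx/4) e^{-λ₁t}.
Decay rate: λ₁ = π²/4² ≈ 0.617.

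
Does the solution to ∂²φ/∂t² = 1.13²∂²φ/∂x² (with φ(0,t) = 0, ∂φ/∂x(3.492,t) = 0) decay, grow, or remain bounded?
φ oscillates (no decay). Energy is conserved; the solution oscillates indefinitely as standing waves.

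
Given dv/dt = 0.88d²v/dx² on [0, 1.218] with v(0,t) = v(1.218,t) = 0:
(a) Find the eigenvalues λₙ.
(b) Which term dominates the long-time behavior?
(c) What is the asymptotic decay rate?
Eigenvalues: λₙ = 0.88n²π²/1.218².
First three modes:
  n=1: λ₁ = 0.88π²/1.218² ≈ 5.854
  n=2: λ₂ = 3.52π²/1.218² ≈ 23.418 (4× faster decay)
  n=3: λ₃ = 7.92π²/1.218² ≈ 52.69 (9× faster decay)
As t → ∞, higher modes decay exponentially faster. The n=1 mode dominates: v ~ c₁ sin(πx/1.218) e^{-λ₁t}.
Decay rate: λ₁ = 0.88π²/1.218² ≈ 5.854.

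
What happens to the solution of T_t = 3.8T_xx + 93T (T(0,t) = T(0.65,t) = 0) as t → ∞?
T grows unboundedly. Reaction dominates diffusion (r=93 > κπ²/L²≈88.77); solution grows exponentially.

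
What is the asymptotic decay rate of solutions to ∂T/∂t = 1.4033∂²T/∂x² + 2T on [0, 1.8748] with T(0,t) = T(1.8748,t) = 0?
Eigenvalues: λₙ = 1.4033n²π²/1.8748² - 2.
First three modes:
  n=1: λ₁ = 1.4033π²/1.8748² - 2 ≈ 1.94
  n=2: λ₂ = 5.6132π²/1.8748² - 2 ≈ 13.762
  n=3: λ₃ = 12.6297π²/1.8748² - 2 ≈ 33.464
Since 1.4033π²/1.8748² ≈ 3.94 > 2, all λₙ > 0.
The n=1 mode decays slowest → dominates as t → ∞.
Asymptotic: T ~ c₁ sin(πx/1.8748) e^{-λ₁t} with decay rate λ₁ ≈ 1.94.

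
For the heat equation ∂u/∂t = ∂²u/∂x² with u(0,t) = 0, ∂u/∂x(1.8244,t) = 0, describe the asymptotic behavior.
u → 0. Heat escapes through the Dirichlet boundary.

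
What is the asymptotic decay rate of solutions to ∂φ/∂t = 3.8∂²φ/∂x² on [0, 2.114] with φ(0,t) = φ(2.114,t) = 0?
Eigenvalues: λₙ = 3.8n²π²/2.114².
First three modes:
  n=1: λ₁ = 3.8π²/2.114² ≈ 8.392
  n=2: λ₂ = 15.2π²/2.114² ≈ 33.569 (4× faster decay)
  n=3: λ₃ = 34.2π²/2.114² ≈ 75.529 (9× faster decay)
As t → ∞, higher modes decay exponentially faster. The n=1 mode dominates: φ ~ c₁ sin(πx/2.114) e^{-λ₁t}.
Decay rate: λ₁ = 3.8π²/2.114² ≈ 8.392.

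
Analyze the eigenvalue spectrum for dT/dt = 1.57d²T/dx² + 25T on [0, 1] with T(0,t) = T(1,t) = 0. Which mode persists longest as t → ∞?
Eigenvalues: λₙ = 1.57n²π²/1² - 25.
First three modes:
  n=1: λ₁ = 1.57π² - 25 ≈ -9.505
  n=2: λ₂ = 6.28π² - 25 ≈ 36.981
  n=3: λ₃ = 14.13π² - 25 ≈ 114.458
Since 1.57π² ≈ 15.495 < 25, λ₁ < 0.
The n=1 mode grows fastest (−λₙ is largest for n=1) → dominates.
Asymptotic: T ~ c₁ sin(πx/1) e^{9.505t} (exponential growth at rate −λ₁ ≈ 9.505).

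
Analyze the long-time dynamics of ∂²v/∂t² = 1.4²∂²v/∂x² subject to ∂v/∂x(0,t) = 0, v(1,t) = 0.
Long-time behavior: v oscillates (no decay). Energy is conserved; the solution oscillates indefinitely as standing waves.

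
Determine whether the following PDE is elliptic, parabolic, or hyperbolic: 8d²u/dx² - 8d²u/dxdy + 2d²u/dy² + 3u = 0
Coefficients: A = 8, B = -8, C = 2. B² - 4AC = 0, which is zero, so the equation is parabolic.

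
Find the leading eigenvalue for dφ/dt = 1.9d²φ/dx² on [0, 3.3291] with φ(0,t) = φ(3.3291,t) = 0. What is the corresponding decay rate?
Eigenvalues: λₙ = 1.9n²π²/3.3291².
First three modes:
  n=1: λ₁ = 1.9π²/3.3291² ≈ 1.692
  n=2: λ₂ = 7.6π²/3.3291² ≈ 6.768 (4× faster decay)
  n=3: λ₃ = 17.1π²/3.3291² ≈ 15.228 (9× faster decay)
As t → ∞, higher modes decay exponentially faster. The n=1 mode dominates: φ ~ c₁ sin(πx/3.3291) e^{-λ₁t}.
Decay rate: λ₁ = 1.9π²/3.3291² ≈ 1.692.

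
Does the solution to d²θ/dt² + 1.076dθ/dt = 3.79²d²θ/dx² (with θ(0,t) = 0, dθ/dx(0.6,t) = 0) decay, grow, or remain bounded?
θ → 0. Damping (γ=1.076) dissipates energy; oscillations decay exponentially.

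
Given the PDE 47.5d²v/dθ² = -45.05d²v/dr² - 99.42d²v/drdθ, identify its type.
Rewriting in standard form: 45.05d²v/dr² + 99.42d²v/drdθ + 47.5d²v/dθ² = 0. The second-order coefficients are A = 45.05, B = 99.42, C = 47.5. Since B² - 4AC = 1324.8364 > 0, this is a hyperbolic PDE.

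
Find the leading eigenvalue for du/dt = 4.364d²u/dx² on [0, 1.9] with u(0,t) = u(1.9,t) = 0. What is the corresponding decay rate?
Eigenvalues: λₙ = 4.364n²π²/1.9².
First three modes:
  n=1: λ₁ = 4.364π²/1.9² ≈ 11.931
  n=2: λ₂ = 17.456π²/1.9² ≈ 47.724 (4× faster decay)
  n=3: λ₃ = 39.276π²/1.9² ≈ 107.379 (9× faster decay)
As t → ∞, higher modes decay exponentially faster. The n=1 mode dominates: u ~ c₁ sin(πx/1.9) e^{-λ₁t}.
Decay rate: λ₁ = 4.364π²/1.9² ≈ 11.931.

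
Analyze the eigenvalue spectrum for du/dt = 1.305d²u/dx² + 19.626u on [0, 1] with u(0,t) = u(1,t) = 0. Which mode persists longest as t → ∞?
Eigenvalues: λₙ = 1.305n²π²/1² - 19.626.
First three modes:
  n=1: λ₁ = 1.305π² - 19.626 ≈ -6.746
  n=2: λ₂ = 5.22π² - 19.626 ≈ 31.893
  n=3: λ₃ = 11.745π² - 19.626 ≈ 96.293
Since 1.305π² ≈ 12.88 < 19.626, λ₁ < 0.
The n=1 mode grows fastest (−λₙ is largest for n=1) → dominates.
Asymptotic: u ~ c₁ sin(πx/1) e^{6.746t} (exponential growth at rate −λ₁ ≈ 6.746).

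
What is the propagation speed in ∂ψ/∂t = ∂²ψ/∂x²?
Infinite. The heat equation is parabolic, not hyperbolic, so disturbances propagate instantly.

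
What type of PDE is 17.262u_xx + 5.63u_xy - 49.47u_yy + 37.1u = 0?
With A = 17.262, B = 5.63, C = -49.47, the discriminant is 3447.50146. This is a hyperbolic PDE.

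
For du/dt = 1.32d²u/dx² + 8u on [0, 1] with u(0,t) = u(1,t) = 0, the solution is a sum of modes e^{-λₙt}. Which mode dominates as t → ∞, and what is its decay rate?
Eigenvalues: λₙ = 1.32n²π²/1² - 8.
First three modes:
  n=1: λ₁ = 1.32π² - 8 ≈ 5.028
  n=2: λ₂ = 5.28π² - 8 ≈ 44.112
  n=3: λ₃ = 11.88π² - 8 ≈ 109.251
Since 1.32π² ≈ 13.028 > 8, all λₙ > 0.
The n=1 mode decays slowest → dominates as t → ∞.
Asymptotic: u ~ c₁ sin(πx/1) e^{-λ₁t} with decay rate λ₁ ≈ 5.028.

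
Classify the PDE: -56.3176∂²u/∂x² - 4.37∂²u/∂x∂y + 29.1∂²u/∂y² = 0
A = -56.3176, B = -4.37, C = 29.1. Discriminant B² - 4AC = 6574.46554. Since 6574.46554 > 0, hyperbolic.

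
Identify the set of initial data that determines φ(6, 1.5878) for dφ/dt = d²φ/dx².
The entire real line. The heat equation has infinite propagation speed: any initial disturbance instantly affects all points (though exponentially small far away).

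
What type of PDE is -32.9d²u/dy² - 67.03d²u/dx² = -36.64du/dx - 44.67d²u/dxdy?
Rewriting in standard form: -67.03d²u/dx² + 44.67d²u/dxdy - 32.9d²u/dy² + 36.64du/dx = 0. With A = -67.03, B = 44.67, C = -32.9, the discriminant is -6825.7391. This is an elliptic PDE.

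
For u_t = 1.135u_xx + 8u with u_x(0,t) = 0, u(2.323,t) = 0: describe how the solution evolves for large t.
u grows unboundedly. Reaction dominates diffusion (r=8 > κπ²/(4L²)≈0.52); solution grows exponentially.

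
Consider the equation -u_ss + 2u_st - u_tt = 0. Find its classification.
Parabolic. (A = -1, B = 2, C = -1 gives B² - 4AC = 0.)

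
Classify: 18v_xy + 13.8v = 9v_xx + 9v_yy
Rewriting in standard form: -9v_xx + 18v_xy - 9v_yy + 13.8v = 0. Parabolic (discriminant = 0).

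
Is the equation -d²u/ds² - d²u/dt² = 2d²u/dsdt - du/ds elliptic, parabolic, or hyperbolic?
Rewriting in standard form: -d²u/ds² - 2d²u/dsdt - d²u/dt² + du/ds = 0. Computing B² - 4AC with A = -1, B = -2, C = -1: discriminant = 0 (zero). Answer: parabolic.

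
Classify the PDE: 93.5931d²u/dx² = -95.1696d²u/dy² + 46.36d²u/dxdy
Rewriting in standard form: 93.5931d²u/dx² - 46.36d²u/dxdy + 95.1696d²u/dy² = 0. A = 93.5931, B = -46.36, C = 95.1696. Discriminant B² - 4AC = -33479.62195904. Since -33479.62195904 < 0, elliptic.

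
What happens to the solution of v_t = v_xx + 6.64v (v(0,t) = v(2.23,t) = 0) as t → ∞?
v grows unboundedly. Reaction dominates diffusion (r=6.64 > κπ²/L²≈1.98); solution grows exponentially.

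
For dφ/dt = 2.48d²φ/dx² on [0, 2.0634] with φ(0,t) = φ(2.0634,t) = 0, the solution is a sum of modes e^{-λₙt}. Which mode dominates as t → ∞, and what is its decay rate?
Eigenvalues: λₙ = 2.48n²π²/2.0634².
First three modes:
  n=1: λ₁ = 2.48π²/2.0634² ≈ 5.749
  n=2: λ₂ = 9.92π²/2.0634² ≈ 22.996 (4× faster decay)
  n=3: λ₃ = 22.32π²/2.0634² ≈ 51.74 (9× faster decay)
As t → ∞, higher modes decay exponentially faster. The n=1 mode dominates: φ ~ c₁ sin(πx/2.0634) e^{-λ₁t}.
Decay rate: λ₁ = 2.48π²/2.0634² ≈ 5.749.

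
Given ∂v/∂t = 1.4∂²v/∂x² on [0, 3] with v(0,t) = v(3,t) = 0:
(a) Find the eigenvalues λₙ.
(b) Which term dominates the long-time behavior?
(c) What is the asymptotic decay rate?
Eigenvalues: λₙ = 1.4n²π²/3².
First three modes:
  n=1: λ₁ = 1.4π²/3² ≈ 1.535
  n=2: λ₂ = 5.6π²/3² ≈ 6.141 (4× faster decay)
  n=3: λ₃ = 12.6π²/3² ≈ 13.817 (9× faster decay)
As t → ∞, higher modes decay exponentially faster. The n=1 mode dominates: v ~ c₁ sin(πx/3) e^{-λ₁t}.
Decay rate: λ₁ = 1.4π²/3² ≈ 1.535.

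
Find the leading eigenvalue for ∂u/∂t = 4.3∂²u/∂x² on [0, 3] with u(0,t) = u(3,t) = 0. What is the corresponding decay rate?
Eigenvalues: λₙ = 4.3n²π²/3².
First three modes:
  n=1: λ₁ = 4.3π²/3² ≈ 4.715
  n=2: λ₂ = 17.2π²/3² ≈ 18.862 (4× faster decay)
  n=3: λ₃ = 38.7π²/3² ≈ 42.439 (9× faster decay)
As t → ∞, higher modes decay exponentially faster. The n=1 mode dominates: u ~ c₁ sin(πx/3) e^{-λ₁t}.
Decay rate: λ₁ = 4.3π²/3² ≈ 4.715.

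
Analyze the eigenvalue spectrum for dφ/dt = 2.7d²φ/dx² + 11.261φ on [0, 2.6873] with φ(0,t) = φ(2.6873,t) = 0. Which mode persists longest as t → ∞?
Eigenvalues: λₙ = 2.7n²π²/2.6873² - 11.261.
First three modes:
  n=1: λ₁ = 2.7π²/2.6873² - 11.261 ≈ -7.571
  n=2: λ₂ = 10.8π²/2.6873² - 11.261 ≈ 3.499
  n=3: λ₃ = 24.3π²/2.6873² - 11.261 ≈ 21.949
Since 2.7π²/2.6873² ≈ 3.69 < 11.261, λ₁ < 0.
The n=1 mode grows fastest (−λₙ is largest for n=1) → dominates.
Asymptotic: φ ~ c₁ sin(πx/2.6873) e^{7.571t} (exponential growth at rate −λ₁ ≈ 7.571).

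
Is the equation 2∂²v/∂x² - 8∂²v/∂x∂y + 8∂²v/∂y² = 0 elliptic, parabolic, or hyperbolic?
Computing B² - 4AC with A = 2, B = -8, C = 8: discriminant = 0 (zero). Answer: parabolic.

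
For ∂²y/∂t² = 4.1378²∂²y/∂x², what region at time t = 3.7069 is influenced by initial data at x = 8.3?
Domain of influence: [-7.03841082, 23.63841082]. Data at x = 8.3 spreads outward at speed 4.1378.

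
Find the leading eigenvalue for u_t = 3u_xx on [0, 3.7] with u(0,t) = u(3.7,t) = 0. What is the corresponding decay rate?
Eigenvalues: λₙ = 3n²π²/3.7².
First three modes:
  n=1: λ₁ = 3π²/3.7² ≈ 2.163
  n=2: λ₂ = 12π²/3.7² ≈ 8.651 (4× faster decay)
  n=3: λ₃ = 27π²/3.7² ≈ 19.465 (9× faster decay)
As t → ∞, higher modes decay exponentially faster. The n=1 mode dominates: u ~ c₁ sin(πx/3.7) e^{-λ₁t}.
Decay rate: λ₁ = 3π²/3.7² ≈ 2.163.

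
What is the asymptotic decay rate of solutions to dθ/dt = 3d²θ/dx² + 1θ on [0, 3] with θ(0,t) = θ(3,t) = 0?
Eigenvalues: λₙ = 3n²π²/3² - 1.
First three modes:
  n=1: λ₁ = 3π²/3² - 1 ≈ 2.29
  n=2: λ₂ = 12π²/3² - 1 ≈ 12.159
  n=3: λ₃ = 27π²/3² - 1 ≈ 28.609
Since 3π²/3² ≈ 3.29 > 1, all λₙ > 0.
The n=1 mode decays slowest → dominates as t → ∞.
Asymptotic: θ ~ c₁ sin(πx/3) e^{-λ₁t} with decay rate λ₁ ≈ 2.29.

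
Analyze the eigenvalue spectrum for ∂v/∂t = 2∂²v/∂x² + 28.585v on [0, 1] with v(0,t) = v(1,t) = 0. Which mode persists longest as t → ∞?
Eigenvalues: λₙ = 2n²π²/1² - 28.585.
First three modes:
  n=1: λ₁ = 2π² - 28.585 ≈ -8.846
  n=2: λ₂ = 8π² - 28.585 ≈ 50.372
  n=3: λ₃ = 18π² - 28.585 ≈ 149.068
Since 2π² ≈ 19.739 < 28.585, λ₁ < 0.
The n=1 mode grows fastest (−λₙ is largest for n=1) → dominates.
Asymptotic: v ~ c₁ sin(πx/1) e^{8.846t} (exponential growth at rate −λ₁ ≈ 8.846).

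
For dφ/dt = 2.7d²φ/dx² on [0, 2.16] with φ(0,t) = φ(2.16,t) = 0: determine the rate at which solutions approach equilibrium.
Eigenvalues: λₙ = 2.7n²π²/2.16².
First three modes:
  n=1: λ₁ = 2.7π²/2.16² ≈ 5.712
  n=2: λ₂ = 10.8π²/2.16² ≈ 22.846 (4× faster decay)
  n=3: λ₃ = 24.3π²/2.16² ≈ 51.404 (9× faster decay)
As t → ∞, higher modes decay exponentially faster. The n=1 mode dominates: φ ~ c₁ sin(πx/2.16) e^{-λ₁t}.
Decay rate: λ₁ = 2.7π²/2.16² ≈ 5.712.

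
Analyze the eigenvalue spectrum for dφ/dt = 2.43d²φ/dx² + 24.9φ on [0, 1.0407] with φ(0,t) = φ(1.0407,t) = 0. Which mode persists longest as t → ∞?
Eigenvalues: λₙ = 2.43n²π²/1.0407² - 24.9.
First three modes:
  n=1: λ₁ = 2.43π²/1.0407² - 24.9 ≈ -2.756
  n=2: λ₂ = 9.72π²/1.0407² - 24.9 ≈ 63.676
  n=3: λ₃ = 21.87π²/1.0407² - 24.9 ≈ 174.395
Since 2.43π²/1.0407² ≈ 22.144 < 24.9, λ₁ < 0.
The n=1 mode grows fastest (−λₙ is largest for n=1) → dominates.
Asymptotic: φ ~ c₁ sin(πx/1.0407) e^{2.756t} (exponential growth at rate −λ₁ ≈ 2.756).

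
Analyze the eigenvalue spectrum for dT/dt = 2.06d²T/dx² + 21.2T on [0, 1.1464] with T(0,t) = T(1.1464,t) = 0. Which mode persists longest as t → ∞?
Eigenvalues: λₙ = 2.06n²π²/1.1464² - 21.2.
First three modes:
  n=1: λ₁ = 2.06π²/1.1464² - 21.2 ≈ -5.73
  n=2: λ₂ = 8.24π²/1.1464² - 21.2 ≈ 40.681
  n=3: λ₃ = 18.54π²/1.1464² - 21.2 ≈ 118.031
Since 2.06π²/1.1464² ≈ 15.47 < 21.2, λ₁ < 0.
The n=1 mode grows fastest (−λₙ is largest for n=1) → dominates.
Asymptotic: T ~ c₁ sin(πx/1.1464) e^{5.73t} (exponential growth at rate −λ₁ ≈ 5.73).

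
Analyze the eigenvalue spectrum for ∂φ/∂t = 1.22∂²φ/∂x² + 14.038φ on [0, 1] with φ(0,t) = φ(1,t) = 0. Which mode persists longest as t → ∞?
Eigenvalues: λₙ = 1.22n²π²/1² - 14.038.
First three modes:
  n=1: λ₁ = 1.22π² - 14.038 ≈ -1.997
  n=2: λ₂ = 4.88π² - 14.038 ≈ 34.126
  n=3: λ₃ = 10.98π² - 14.038 ≈ 94.33
Since 1.22π² ≈ 12.041 < 14.038, λ₁ < 0.
The n=1 mode grows fastest (−λₙ is largest for n=1) → dominates.
Asymptotic: φ ~ c₁ sin(πx/1) e^{1.997t} (exponential growth at rate −λ₁ ≈ 1.997).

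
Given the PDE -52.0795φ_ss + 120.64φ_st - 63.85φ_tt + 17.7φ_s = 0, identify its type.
The second-order coefficients are A = -52.0795, B = 120.64, C = -63.85. Since B² - 4AC = 1252.9053 > 0, this is a hyperbolic PDE.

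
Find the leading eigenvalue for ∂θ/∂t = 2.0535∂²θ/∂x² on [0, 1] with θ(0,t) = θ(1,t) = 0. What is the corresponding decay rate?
Eigenvalues: λₙ = 2.0535n²π².
First three modes:
  n=1: λ₁ = 2.0535π² ≈ 20.267
  n=2: λ₂ = 8.214π² ≈ 81.069 (4× faster decay)
  n=3: λ₃ = 18.4815π² ≈ 182.405 (9× faster decay)
As t → ∞, higher modes decay exponentially faster. The n=1 mode dominates: θ ~ c₁ sin(πx) e^{-λ₁t}.
Decay rate: λ₁ = 2.0535π² ≈ 20.267.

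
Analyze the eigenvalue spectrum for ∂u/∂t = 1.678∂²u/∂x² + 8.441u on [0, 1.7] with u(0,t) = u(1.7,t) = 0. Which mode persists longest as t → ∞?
Eigenvalues: λₙ = 1.678n²π²/1.7² - 8.441.
First three modes:
  n=1: λ₁ = 1.678π²/1.7² - 8.441 ≈ -2.71
  n=2: λ₂ = 6.712π²/1.7² - 8.441 ≈ 14.481
  n=3: λ₃ = 15.102π²/1.7² - 8.441 ≈ 43.134
Since 1.678π²/1.7² ≈ 5.731 < 8.441, λ₁ < 0.
The n=1 mode grows fastest (−λₙ is largest for n=1) → dominates.
Asymptotic: u ~ c₁ sin(πx/1.7) e^{2.71t} (exponential growth at rate −λ₁ ≈ 2.71).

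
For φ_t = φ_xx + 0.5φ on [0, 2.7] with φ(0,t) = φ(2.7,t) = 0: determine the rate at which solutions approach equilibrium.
Eigenvalues: λₙ = n²π²/2.7² - 0.5.
First three modes:
  n=1: λ₁ = π²/2.7² - 0.5 ≈ 0.854
  n=2: λ₂ = 4π²/2.7² - 0.5 ≈ 4.915
  n=3: λ₃ = 9π²/2.7² - 0.5 ≈ 11.685
Since π²/2.7² ≈ 1.354 > 0.5, all λₙ > 0.
The n=1 mode decays slowest → dominates as t → ∞.
Asymptotic: φ ~ c₁ sin(πx/2.7) e^{-λ₁t} with decay rate λ₁ ≈ 0.854.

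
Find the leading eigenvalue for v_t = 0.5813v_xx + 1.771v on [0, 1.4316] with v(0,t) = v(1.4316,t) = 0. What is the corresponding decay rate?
Eigenvalues: λₙ = 0.5813n²π²/1.4316² - 1.771.
First three modes:
  n=1: λ₁ = 0.5813π²/1.4316² - 1.771 ≈ 1.028
  n=2: λ₂ = 2.3252π²/1.4316² - 1.771 ≈ 9.426
  n=3: λ₃ = 5.2317π²/1.4316² - 1.771 ≈ 23.423
Since 0.5813π²/1.4316² ≈ 2.799 > 1.771, all λₙ > 0.
The n=1 mode decays slowest → dominates as t → ∞.
Asymptotic: v ~ c₁ sin(πx/1.4316) e^{-λ₁t} with decay rate λ₁ ≈ 1.028.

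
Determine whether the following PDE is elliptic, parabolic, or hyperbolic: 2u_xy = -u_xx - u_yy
Rewriting in standard form: u_xx + 2u_xy + u_yy = 0. Coefficients: A = 1, B = 2, C = 1. B² - 4AC = 0, which is zero, so the equation is parabolic.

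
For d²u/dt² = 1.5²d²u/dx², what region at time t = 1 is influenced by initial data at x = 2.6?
Domain of influence: [1.1, 4.1]. Data at x = 2.6 spreads outward at speed 1.5.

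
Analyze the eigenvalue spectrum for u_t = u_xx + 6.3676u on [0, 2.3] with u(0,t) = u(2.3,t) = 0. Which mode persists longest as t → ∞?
Eigenvalues: λₙ = n²π²/2.3² - 6.3676.
First three modes:
  n=1: λ₁ = π²/2.3² - 6.3676 ≈ -4.502
  n=2: λ₂ = 4π²/2.3² - 6.3676 ≈ 1.095
  n=3: λ₃ = 9π²/2.3² - 6.3676 ≈ 10.424
Since π²/2.3² ≈ 1.866 < 6.3676, λ₁ < 0.
The n=1 mode grows fastest (−λₙ is largest for n=1) → dominates.
Asymptotic: u ~ c₁ sin(πx/2.3) e^{4.502t} (exponential growth at rate −λ₁ ≈ 4.502).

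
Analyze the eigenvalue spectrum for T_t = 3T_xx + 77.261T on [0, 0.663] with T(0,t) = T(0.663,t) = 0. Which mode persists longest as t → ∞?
Eigenvalues: λₙ = 3n²π²/0.663² - 77.261.
First three modes:
  n=1: λ₁ = 3π²/0.663² - 77.261 ≈ -9.902
  n=2: λ₂ = 12π²/0.663² - 77.261 ≈ 192.174
  n=3: λ₃ = 27π²/0.663² - 77.261 ≈ 528.968
Since 3π²/0.663² ≈ 67.359 < 77.261, λ₁ < 0.
The n=1 mode grows fastest (−λₙ is largest for n=1) → dominates.
Asymptotic: T ~ c₁ sin(πx/0.663) e^{9.902t} (exponential growth at rate −λ₁ ≈ 9.902).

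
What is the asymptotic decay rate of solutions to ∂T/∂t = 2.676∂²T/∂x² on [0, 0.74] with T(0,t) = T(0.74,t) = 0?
Eigenvalues: λₙ = 2.676n²π²/0.74².
First three modes:
  n=1: λ₁ = 2.676π²/0.74² ≈ 48.231
  n=2: λ₂ = 10.704π²/0.74² ≈ 192.922 (4× faster decay)
  n=3: λ₃ = 24.084π²/0.74² ≈ 434.075 (9× faster decay)
As t → ∞, higher modes decay exponentially faster. The n=1 mode dominates: T ~ c₁ sin(πx/0.74) e^{-λ₁t}.
Decay rate: λ₁ = 2.676π²/0.74² ≈ 48.231.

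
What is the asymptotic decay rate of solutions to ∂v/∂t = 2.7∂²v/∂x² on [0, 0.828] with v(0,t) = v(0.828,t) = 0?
Eigenvalues: λₙ = 2.7n²π²/0.828².
First three modes:
  n=1: λ₁ = 2.7π²/0.828² ≈ 38.869
  n=2: λ₂ = 10.8π²/0.828² ≈ 155.476 (4× faster decay)
  n=3: λ₃ = 24.3π²/0.828² ≈ 349.821 (9× faster decay)
As t → ∞, higher modes decay exponentially faster. The n=1 mode dominates: v ~ c₁ sin(πx/0.828) e^{-λ₁t}.
Decay rate: λ₁ = 2.7π²/0.828² ≈ 38.869.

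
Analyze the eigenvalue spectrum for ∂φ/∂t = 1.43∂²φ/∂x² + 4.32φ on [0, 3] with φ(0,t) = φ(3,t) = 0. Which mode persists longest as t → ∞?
Eigenvalues: λₙ = 1.43n²π²/3² - 4.32.
First three modes:
  n=1: λ₁ = 1.43π²/3² - 4.32 ≈ -2.752
  n=2: λ₂ = 5.72π²/3² - 4.32 ≈ 1.953
  n=3: λ₃ = 12.87π²/3² - 4.32 ≈ 9.794
Since 1.43π²/3² ≈ 1.568 < 4.32, λ₁ < 0.
The n=1 mode grows fastest (−λₙ is largest for n=1) → dominates.
Asymptotic: φ ~ c₁ sin(πx/3) e^{2.752t} (exponential growth at rate −λ₁ ≈ 2.752).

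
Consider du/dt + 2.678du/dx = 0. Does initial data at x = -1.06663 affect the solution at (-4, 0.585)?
No. Only data at x = -5.56663 affects (-4, 0.585). Advection has one-way propagation along characteristics.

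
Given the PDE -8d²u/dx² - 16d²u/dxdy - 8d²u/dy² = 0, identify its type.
The second-order coefficients are A = -8, B = -16, C = -8. Since B² - 4AC = 0 = 0, this is a parabolic PDE.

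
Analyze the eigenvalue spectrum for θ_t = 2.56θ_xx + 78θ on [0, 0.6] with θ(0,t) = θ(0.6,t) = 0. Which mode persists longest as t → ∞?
Eigenvalues: λₙ = 2.56n²π²/0.6² - 78.
First three modes:
  n=1: λ₁ = 2.56π²/0.6² - 78 ≈ -7.816
  n=2: λ₂ = 10.24π²/0.6² - 78 ≈ 202.735
  n=3: λ₃ = 23.04π²/0.6² - 78 ≈ 553.655
Since 2.56π²/0.6² ≈ 70.184 < 78, λ₁ < 0.
The n=1 mode grows fastest (−λₙ is largest for n=1) → dominates.
Asymptotic: θ ~ c₁ sin(πx/0.6) e^{7.816t} (exponential growth at rate −λ₁ ≈ 7.816).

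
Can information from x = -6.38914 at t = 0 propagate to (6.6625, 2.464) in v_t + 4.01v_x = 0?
No. Only data at x = -3.21814 affects (6.6625, 2.464). Advection has one-way propagation along characteristics.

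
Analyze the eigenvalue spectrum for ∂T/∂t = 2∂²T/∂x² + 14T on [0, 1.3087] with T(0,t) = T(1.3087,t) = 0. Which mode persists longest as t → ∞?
Eigenvalues: λₙ = 2n²π²/1.3087² - 14.
First three modes:
  n=1: λ₁ = 2π²/1.3087² - 14 ≈ -2.475
  n=2: λ₂ = 8π²/1.3087² - 14 ≈ 32.101
  n=3: λ₃ = 18π²/1.3087² - 14 ≈ 89.727
Since 2π²/1.3087² ≈ 11.525 < 14, λ₁ < 0.
The n=1 mode grows fastest (−λₙ is largest for n=1) → dominates.
Asymptotic: T ~ c₁ sin(πx/1.3087) e^{2.475t} (exponential growth at rate −λ₁ ≈ 2.475).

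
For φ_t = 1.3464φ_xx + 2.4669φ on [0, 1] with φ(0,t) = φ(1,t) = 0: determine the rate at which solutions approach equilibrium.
Eigenvalues: λₙ = 1.3464n²π²/1² - 2.4669.
First three modes:
  n=1: λ₁ = 1.3464π² - 2.4669 ≈ 10.822
  n=2: λ₂ = 5.3856π² - 2.4669 ≈ 50.687
  n=3: λ₃ = 12.1176π² - 2.4669 ≈ 117.129
Since 1.3464π² ≈ 13.288 > 2.4669, all λₙ > 0.
The n=1 mode decays slowest → dominates as t → ∞.
Asymptotic: φ ~ c₁ sin(πx/1) e^{-λ₁t} with decay rate λ₁ ≈ 10.822.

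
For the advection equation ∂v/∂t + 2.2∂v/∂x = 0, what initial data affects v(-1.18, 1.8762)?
A single point: x = -5.30764. The characteristic through (-1.18, 1.8762) is x - 2.2t = const, so x = -1.18 - 2.2·1.8762 = -5.30764.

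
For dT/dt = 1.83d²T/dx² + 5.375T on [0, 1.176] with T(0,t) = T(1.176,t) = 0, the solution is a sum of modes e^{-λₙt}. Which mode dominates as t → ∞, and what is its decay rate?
Eigenvalues: λₙ = 1.83n²π²/1.176² - 5.375.
First three modes:
  n=1: λ₁ = 1.83π²/1.176² - 5.375 ≈ 7.685
  n=2: λ₂ = 7.32π²/1.176² - 5.375 ≈ 46.864
  n=3: λ₃ = 16.47π²/1.176² - 5.375 ≈ 112.163
Since 1.83π²/1.176² ≈ 13.06 > 5.375, all λₙ > 0.
The n=1 mode decays slowest → dominates as t → ∞.
Asymptotic: T ~ c₁ sin(πx/1.176) e^{-λ₁t} with decay rate λ₁ ≈ 7.685.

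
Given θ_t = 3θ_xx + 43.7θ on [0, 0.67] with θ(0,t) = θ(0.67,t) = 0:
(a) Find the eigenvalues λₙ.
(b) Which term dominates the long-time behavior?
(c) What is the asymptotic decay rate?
Eigenvalues: λₙ = 3n²π²/0.67² - 43.7.
First three modes:
  n=1: λ₁ = 3π²/0.67² - 43.7 ≈ 22.259
  n=2: λ₂ = 12π²/0.67² - 43.7 ≈ 220.134
  n=3: λ₃ = 27π²/0.67² - 43.7 ≈ 549.927
Since 3π²/0.67² ≈ 65.959 > 43.7, all λₙ > 0.
The n=1 mode decays slowest → dominates as t → ∞.
Asymptotic: θ ~ c₁ sin(πx/0.67) e^{-λ₁t} with decay rate λ₁ ≈ 22.259.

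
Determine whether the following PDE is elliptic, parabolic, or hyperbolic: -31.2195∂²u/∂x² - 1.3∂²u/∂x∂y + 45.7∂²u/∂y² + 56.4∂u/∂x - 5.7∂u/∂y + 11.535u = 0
Coefficients: A = -31.2195, B = -1.3, C = 45.7. B² - 4AC = 5708.6146, which is positive, so the equation is hyperbolic.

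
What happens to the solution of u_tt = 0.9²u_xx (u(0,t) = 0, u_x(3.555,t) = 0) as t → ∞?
u oscillates (no decay). Energy is conserved; the solution oscillates indefinitely as standing waves.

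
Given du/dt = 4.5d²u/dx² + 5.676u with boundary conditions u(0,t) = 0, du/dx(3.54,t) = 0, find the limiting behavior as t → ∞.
u grows unboundedly. Reaction dominates diffusion (r=5.676 > κπ²/(4L²)≈0.89); solution grows exponentially.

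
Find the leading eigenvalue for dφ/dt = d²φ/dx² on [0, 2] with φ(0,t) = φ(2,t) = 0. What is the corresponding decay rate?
Eigenvalues: λₙ = n²π²/2².
First three modes:
  n=1: λ₁ = π²/2² ≈ 2.467
  n=2: λ₂ = 4π²/2² ≈ 9.87 (4× faster decay)
  n=3: λ₃ = 9π²/2² ≈ 22.207 (9× faster decay)
As t → ∞, higher modes decay exponentially faster. The n=1 mode dominates: φ ~ c₁ sin(πx/2) e^{-λ₁t}.
Decay rate: λ₁ = π²/2² ≈ 2.467.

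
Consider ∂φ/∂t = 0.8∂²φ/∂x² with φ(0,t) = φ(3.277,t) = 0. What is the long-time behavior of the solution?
As t → ∞, φ → 0. Heat diffuses out through both boundaries.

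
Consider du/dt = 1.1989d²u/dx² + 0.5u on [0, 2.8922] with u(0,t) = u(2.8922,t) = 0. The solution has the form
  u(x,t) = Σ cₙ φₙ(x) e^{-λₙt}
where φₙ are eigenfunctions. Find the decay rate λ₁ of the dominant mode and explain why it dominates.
Eigenvalues: λₙ = 1.1989n²π²/2.8922² - 0.5.
First three modes:
  n=1: λ₁ = 1.1989π²/2.8922² - 0.5 ≈ 0.915
  n=2: λ₂ = 4.7956π²/2.8922² - 0.5 ≈ 5.158
  n=3: λ₃ = 10.7901π²/2.8922² - 0.5 ≈ 12.231
Since 1.1989π²/2.8922² ≈ 1.415 > 0.5, all λₙ > 0.
The n=1 mode decays slowest → dominates as t → ∞.
Asymptotic: u ~ c₁ sin(πx/2.8922) e^{-λ₁t} with decay rate λ₁ ≈ 0.915.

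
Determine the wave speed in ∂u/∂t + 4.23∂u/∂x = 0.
Speed = 4.23. Information travels along x - 4.23t = const (rightward).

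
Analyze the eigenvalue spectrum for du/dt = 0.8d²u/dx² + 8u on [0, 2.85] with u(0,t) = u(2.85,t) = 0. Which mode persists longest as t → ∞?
Eigenvalues: λₙ = 0.8n²π²/2.85² - 8.
First three modes:
  n=1: λ₁ = 0.8π²/2.85² - 8 ≈ -7.028
  n=2: λ₂ = 3.2π²/2.85² - 8 ≈ -4.112
  n=3: λ₃ = 7.2π²/2.85² - 8 ≈ 0.749
Since 0.8π²/2.85² ≈ 0.972 < 8, λ₁ < 0.
The n=1 mode grows fastest (−λₙ is largest for n=1) → dominates.
Asymptotic: u ~ c₁ sin(πx/2.85) e^{7.028t} (exponential growth at rate −λ₁ ≈ 7.028).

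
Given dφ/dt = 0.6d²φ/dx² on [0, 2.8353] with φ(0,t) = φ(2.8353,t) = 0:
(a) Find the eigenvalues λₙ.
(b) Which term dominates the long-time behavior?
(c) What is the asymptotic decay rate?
Eigenvalues: λₙ = 0.6n²π²/2.8353².
First three modes:
  n=1: λ₁ = 0.6π²/2.8353² ≈ 0.737
  n=2: λ₂ = 2.4π²/2.8353² ≈ 2.947 (4× faster decay)
  n=3: λ₃ = 5.4π²/2.8353² ≈ 6.63 (9× faster decay)
As t → ∞, higher modes decay exponentially faster. The n=1 mode dominates: φ ~ c₁ sin(πx/2.8353) e^{-λ₁t}.
Decay rate: λ₁ = 0.6π²/2.8353² ≈ 0.737.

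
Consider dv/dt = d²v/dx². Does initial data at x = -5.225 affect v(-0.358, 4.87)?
Yes, for any finite x. The heat equation has infinite propagation speed, so all initial data affects all points at any t > 0.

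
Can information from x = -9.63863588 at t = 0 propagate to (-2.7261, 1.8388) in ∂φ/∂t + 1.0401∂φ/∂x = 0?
No. Only data at x = -4.63863588 affects (-2.7261, 1.8388). Advection has one-way propagation along characteristics.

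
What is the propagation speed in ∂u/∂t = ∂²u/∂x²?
Infinite. The heat equation is parabolic, not hyperbolic, so disturbances propagate instantly.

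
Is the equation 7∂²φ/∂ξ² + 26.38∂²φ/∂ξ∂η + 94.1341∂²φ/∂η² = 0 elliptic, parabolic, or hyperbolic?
Computing B² - 4AC with A = 7, B = 26.38, C = 94.1341: discriminant = -1939.8504 (negative). Answer: elliptic.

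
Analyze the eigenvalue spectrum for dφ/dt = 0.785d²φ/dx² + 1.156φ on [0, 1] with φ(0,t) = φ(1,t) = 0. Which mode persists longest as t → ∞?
Eigenvalues: λₙ = 0.785n²π²/1² - 1.156.
First three modes:
  n=1: λ₁ = 0.785π² - 1.156 ≈ 6.592
  n=2: λ₂ = 3.14π² - 1.156 ≈ 29.835
  n=3: λ₃ = 7.065π² - 1.156 ≈ 68.573
Since 0.785π² ≈ 7.748 > 1.156, all λₙ > 0.
The n=1 mode decays slowest → dominates as t → ∞.
Asymptotic: φ ~ c₁ sin(πx/1) e^{-λ₁t} with decay rate λ₁ ≈ 6.592.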